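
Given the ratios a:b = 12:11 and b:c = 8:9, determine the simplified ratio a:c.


Given a:b = 12:11 and b:c = 8:9
Make b consistent. Multiply first ratio by 8: a:b = 96:88
Multiply second ratio by 11: b:c = 88:99
Now b = 88 in both, so a:b:c = 96:88:99
Therefore a:c = 96:99
Simplify by GCD: a:c = 32:33

32:33


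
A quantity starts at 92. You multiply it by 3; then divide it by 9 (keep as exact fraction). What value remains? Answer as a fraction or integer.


Start with 92.
Step 1: Multiply by 3: 92 * 3 = 276
Step 2: Divide by 9: 276 / 9 = 92/3
Final result = 92/3

92/3


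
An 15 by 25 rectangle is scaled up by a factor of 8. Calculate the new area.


Original dimensions: 15 x 25
Enlargement factor = 8
New width = 15 * 8 = 120
New height = 25 * 8 = 200
New area = 120 * 200 = 24000

24000


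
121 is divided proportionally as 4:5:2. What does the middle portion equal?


Ratio = 4:5:2
Total parts = 4 + 5 + 2 = 11
Value per part = 121 / 11 = 11
First share = 4 * 11 = 44
Middle share = 5 * 11 = 55
Third share = 2 * 11 = 22

55


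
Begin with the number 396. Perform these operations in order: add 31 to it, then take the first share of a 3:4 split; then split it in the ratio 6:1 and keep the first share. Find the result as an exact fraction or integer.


Start with 396.
Step 1: Add 31: 396+31=427; split 3:4 first = 427*3/7 = 183
Step 2: Split 6:1, first share = 183 * 6/7 = 1098/7
Final result = 1098/7

1098/7


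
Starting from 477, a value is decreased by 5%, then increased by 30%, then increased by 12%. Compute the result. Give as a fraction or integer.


Start: 477
Step 1: decrease by 5% => multiply by 95/100
  477 * 95/100 = 9063/20
Step 2: increase by 30% => multiply by 130/100
  9063/20 * 130/100 = 117819/200
Step 3: increase by 12% => multiply by 112/100
  117819/200 * 112/100 = 824733/1250
Final value = 824733/1250

824733/1250


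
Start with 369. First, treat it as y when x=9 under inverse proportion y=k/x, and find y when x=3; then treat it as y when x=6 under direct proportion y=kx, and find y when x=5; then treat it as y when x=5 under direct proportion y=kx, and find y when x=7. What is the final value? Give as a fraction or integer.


Start with 369.
Step 1: Inverse prop: k = (369)*9; new y = k/3 = 369*9/3 = 1107
Step 2: Direct prop: k = (1107)/6; new y = k*5 = 1107*5/6 = 1845/2
Step 3: Direct prop: k = (1845/2)/5; new y = k*7 = 1845/2*7/5 = 2583/2
Final result = 2583/2

2583/2


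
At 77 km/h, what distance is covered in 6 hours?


Using distance = speed * time
Speed = 77 km/h
Time = 6 hours
Distance = 77 * 6
= 462 km

462


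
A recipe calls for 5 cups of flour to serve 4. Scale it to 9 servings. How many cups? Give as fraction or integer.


Original: 5 cups for 4 servings
Target servings = 9
Scaling factor = 9/4
New amount = 5 * 9/4
= 45/4
= 45/4 cups

45/4


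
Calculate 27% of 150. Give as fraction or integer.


Compute 27% of 150
Convert percentage: 27% = 27/100
Multiply: 150 * 27/100
= 4050/100
= 81/2

81/2


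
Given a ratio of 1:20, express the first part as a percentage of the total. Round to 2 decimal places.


Total parts = 1 + 20 = 21
First part fraction = 1/21
Percentage = (1/21) * 100
= 0.047619 * 100
= 4.76%

4.76


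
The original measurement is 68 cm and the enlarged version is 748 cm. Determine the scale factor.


Original length = 68 cm
Scaled length = 748 cm
Scale factor = 748 / 68
= 11

11


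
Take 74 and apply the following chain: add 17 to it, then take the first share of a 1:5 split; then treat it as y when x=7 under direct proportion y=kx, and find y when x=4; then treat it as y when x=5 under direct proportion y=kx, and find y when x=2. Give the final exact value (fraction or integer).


Start with 74.
Step 1: Add 17: 74+17=91; split 1:5 first = 91*1/6 = 91/6
Step 2: Direct prop: k = (91/6)/7; new y = k*4 = 91/6*4/7 = 26/3
Step 3: Direct prop: k = (26/3)/5; new y = k*2 = 26/3*2/5 = 52/15
Final result = 52/15

52/15


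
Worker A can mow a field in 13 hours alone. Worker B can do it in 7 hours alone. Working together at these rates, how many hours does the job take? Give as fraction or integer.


Rate of A = 1/13 job per hour
Rate of B = 1/7 job per hour
Combined rate = 1/13 + 1/7
Find common denominator: (7 + 13)/(13*7) = 20/91
Combined rate = 20/91 job per hour
Time together = 1 / (20/91) = 91/20 hours

91/20


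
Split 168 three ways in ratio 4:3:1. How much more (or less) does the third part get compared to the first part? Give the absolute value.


Total parts = 4 + 3 + 1 = 8
Value per part = 168 / 8 = 21
Shares: 4*21=84, 3*21=63, 1*21=21
Third share = 21, first share = 84
Difference = |21 - 84| = 63

63


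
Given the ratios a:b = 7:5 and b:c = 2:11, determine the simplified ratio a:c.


Given a:b = 7:5 and b:c = 2:11
Make b consistent. Multiply first ratio by 2: a:b = 14:10
Multiply second ratio by 5: b:c = 10:55
Now b = 10 in both, so a:b:c = 14:10:55
Therefore a:c = 14:55
Simplify by GCD: a:c = 14:55

14:55


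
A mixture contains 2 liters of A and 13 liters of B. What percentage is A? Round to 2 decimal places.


Volume of A = 2 L
Volume of B = 13 L
Total volume = 2 + 13 = 15 L
Percentage of A = (2/15) * 100
= 13.33%

13.33


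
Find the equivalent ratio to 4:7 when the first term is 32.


Original ratio: 4:7
First term target: 32
Scale factor = 32 / 4 = 8
Multiply second term: 7 * 8 = 56
Equivalent ratio = 32:56

32:56


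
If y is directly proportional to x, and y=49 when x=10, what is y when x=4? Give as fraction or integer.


Direct proportion: y = kx
Find k: k = 49/10 = 49/10
Compute y at x=4: y = 49/10 * 4
y = 98/5

98/5


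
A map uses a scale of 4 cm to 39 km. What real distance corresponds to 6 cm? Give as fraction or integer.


Map scale: 4 cm = 39 km
Measured distance on map = 6 cm
Set up proportion: 6 * 39 / 4
= 234 / 4
= 117/2 km

117/2


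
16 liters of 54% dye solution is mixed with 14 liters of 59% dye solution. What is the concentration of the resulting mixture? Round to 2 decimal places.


Solute in mixture 1 = 54% of 16 L = 16*54/100 = 216/25 L
Solute in mixture 2 = 59% of 14 L = 14*59/100 = 413/50 L
Total solute = 216/25 + 413/50 = 169/10 L
Total volume = 16 + 14 = 30 L
Final concentration = 169/10/30 * 100 = 56.33%

56.33


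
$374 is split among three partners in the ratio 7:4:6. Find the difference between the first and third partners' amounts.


Total parts = 7 + 4 + 6 = 17
Value per part = 374 / 17 = 22
Shares: 7*22=154, 4*22=88, 6*22=132
First share = 154, third share = 132
Difference = |154 - 132| = 22

22


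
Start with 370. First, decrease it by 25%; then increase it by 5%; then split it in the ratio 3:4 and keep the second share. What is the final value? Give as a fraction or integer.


Start with 370.
Step 1: Decrease by 25%: 370 * 75/100 = 555/2
Step 2: Increase by 5%: 555/2 * 105/100 = 2331/8
Step 3: Split 3:4, second share = 2331/8 * 4/7 = 333/2
Final result = 333/2

333/2


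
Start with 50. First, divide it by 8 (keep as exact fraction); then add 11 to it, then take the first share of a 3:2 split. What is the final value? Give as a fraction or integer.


Start with 50.
Step 1: Divide by 8: 50 / 8 = 25/4
Step 2: Add 11: 25/4+11=69/4; split 3:2 first = 69/4*3/5 = 207/20
Final result = 207/20

207/20


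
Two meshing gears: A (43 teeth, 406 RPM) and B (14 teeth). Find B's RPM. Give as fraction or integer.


Gear ratio: teeth_A * RPM_A = teeth_B * RPM_B
43 * 406 = 14 * RPM_B
17458 = 14 * RPM_B
RPM_B = 17458 / 14
RPM_B = 1247

1247


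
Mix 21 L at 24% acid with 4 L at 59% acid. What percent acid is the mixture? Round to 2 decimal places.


Solute in mixture 1 = 24% of 21 L = 21*24/100 = 126/25 L
Solute in mixture 2 = 59% of 4 L = 4*59/100 = 59/25 L
Total solute = 126/25 + 59/25 = 37/5 L
Total volume = 21 + 4 = 25 L
Final concentration = 37/5/25 * 100 = 29.60%

29.60


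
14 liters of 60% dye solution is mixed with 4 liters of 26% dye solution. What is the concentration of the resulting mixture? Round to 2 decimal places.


Solute in mixture 1 = 60% of 14 L = 14*60/100 = 42/5 L
Solute in mixture 2 = 26% of 4 L = 4*26/100 = 26/25 L
Total solute = 42/5 + 26/25 = 236/25 L
Total volume = 14 + 4 = 18 L
Final concentration = 236/25/18 * 100 = 52.44%

52.44


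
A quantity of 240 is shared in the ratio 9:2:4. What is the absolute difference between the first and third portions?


Total parts = 9 + 2 + 4 = 15
Value per part = 240 / 15 = 16
Shares: 9*16=144, 2*16=32, 4*16=64
First share = 144, third share = 64
Difference = |144 - 64| = 80

80


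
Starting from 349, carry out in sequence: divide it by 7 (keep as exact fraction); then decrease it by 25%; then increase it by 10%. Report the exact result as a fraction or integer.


Start with 349.
Step 1: Divide by 7: 349 / 7 = 349/7
Step 2: Decrease by 25%: 349/7 * 75/100 = 1047/28
Step 3: Increase by 10%: 1047/28 * 110/100 = 11517/280
Final result = 11517/280

11517/280


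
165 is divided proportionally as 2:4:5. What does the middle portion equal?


Ratio = 2:4:5
Total parts = 2 + 4 + 5 = 11
Value per part = 165 / 11 = 15
First share = 2 * 15 = 30
Middle share = 4 * 15 = 60
Third share = 5 * 15 = 75

60


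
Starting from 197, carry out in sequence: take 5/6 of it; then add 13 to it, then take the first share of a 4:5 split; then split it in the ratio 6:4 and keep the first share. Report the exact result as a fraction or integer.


Start with 197.
Step 1: Take 5/6: 197 * 5/6 = 985/6
Step 2: Add 13: 985/6+13=1063/6; split 4:5 first = 1063/6*4/9 = 2126/27
Step 3: Split 6:4, first share = 2126/27 * 6/10 = 2126/45
Final result = 2126/45

2126/45


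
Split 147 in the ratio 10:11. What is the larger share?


Total parts = 10 + 11 = 21
Value per part = 147 / 21 = 7
First share = 10 * 7 = 70
Second share = 11 * 7 = 77
Larger share = 77

77


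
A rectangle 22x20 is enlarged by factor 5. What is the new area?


Original dimensions: 22 x 20
Enlargement factor = 5
New width = 22 * 5 = 110
New height = 20 * 5 = 100
New area = 110 * 100 = 11000

11000


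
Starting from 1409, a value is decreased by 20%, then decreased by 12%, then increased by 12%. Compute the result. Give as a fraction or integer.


Start: 1409
Step 1: decrease by 20% => multiply by 80/100
  1409 * 80/100 = 5636/5
Step 2: decrease by 12% => multiply by 88/100
  5636/5 * 88/100 = 123992/125
Step 3: increase by 12% => multiply by 112/100
  123992/125 * 112/100 = 3471776/3125
Final value = 3471776/3125

3471776/3125


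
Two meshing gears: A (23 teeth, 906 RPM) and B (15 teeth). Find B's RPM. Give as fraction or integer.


Gear ratio: teeth_A * RPM_A = teeth_B * RPM_B
23 * 906 = 15 * RPM_B
20838 = 15 * RPM_B
RPM_B = 20838 / 15
RPM_B = 6946/5

6946/5


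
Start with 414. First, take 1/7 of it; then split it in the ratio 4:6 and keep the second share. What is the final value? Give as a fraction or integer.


Start with 414.
Step 1: Take 1/7: 414 * 1/7 = 414/7
Step 2: Split 4:6, second share = 414/7 * 6/10 = 1242/35
Final result = 1242/35

1242/35


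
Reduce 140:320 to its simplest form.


Find GCD(140, 320)
GCD = 20
Divide both by 20: 140/20 = 7, 320/20 = 16
Simplified ratio = 7:16

7:16


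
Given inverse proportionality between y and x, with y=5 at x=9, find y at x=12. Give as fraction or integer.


Inverse proportion: y = k/x
Find k: k = 9 * 5 = 45
Compute y at x=12: y = 45/12
y = 15/4

15/4


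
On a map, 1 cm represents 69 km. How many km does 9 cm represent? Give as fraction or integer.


Map scale: 1 cm = 69 km
Measured distance on map = 9 cm
Set up proportion: 9 * 69 / 1
= 621 / 1
= 621 km

621


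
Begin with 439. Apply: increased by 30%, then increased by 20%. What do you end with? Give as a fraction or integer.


Start: 439
Step 1: increase by 30% => multiply by 130/100
  439 * 130/100 = 5707/10
Step 2: increase by 20% => multiply by 120/100
  5707/10 * 120/100 = 17121/25
Final value = 17121/25

17121/25


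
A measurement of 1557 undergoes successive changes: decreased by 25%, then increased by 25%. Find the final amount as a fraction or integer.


Start: 1557
Step 1: decrease by 25% => multiply by 75/100
  1557 * 75/100 = 4671/4
Step 2: increase by 25% => multiply by 125/100
  4671/4 * 125/100 = 23355/16
Final value = 23355/16

23355/16


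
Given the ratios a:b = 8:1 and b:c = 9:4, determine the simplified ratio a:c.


Given a:b = 8:1 and b:c = 9:4
Make b consistent. Multiply first ratio by 9: a:b = 72:9
Multiply second ratio by 1: b:c = 9:4
Now b = 9 in both, so a:b:c = 72:9:4
Therefore a:c = 72:4
Simplify by GCD: a:c = 18:1

18:1


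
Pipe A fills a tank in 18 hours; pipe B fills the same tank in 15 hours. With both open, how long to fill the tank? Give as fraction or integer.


Rate of A = 1/18 job per hour
Rate of B = 1/15 job per hour
Combined rate = 1/18 + 1/15
Find common denominator: (15 + 18)/(18*15) = 33/270
Combined rate = 11/90 job per hour
Time together = 1 / (11/90) = 90/11 hours

90/11


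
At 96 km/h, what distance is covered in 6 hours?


Using distance = speed * time
Speed = 96 km/h
Time = 6 hours
Distance = 96 * 6
= 576 km

576


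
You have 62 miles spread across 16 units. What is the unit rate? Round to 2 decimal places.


Total miles = 62
Number of units = 16
Unit rate = 62 / 16
= 3.88 miles per unit

3.88


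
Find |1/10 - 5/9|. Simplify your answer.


Simplify: 1/10 = 1/10 and 5/9 = 5/9
Find common denominator: LCD = 90
Convert: 9/90 and 50/90
Difference = |9 - 50|/90 = 41/90
Simplified = 41/90

41/90


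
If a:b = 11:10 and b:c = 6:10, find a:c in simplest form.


Given a:b = 11:10 and b:c = 6:10
Make b consistent. Multiply first ratio by 6: a:b = 66:60
Multiply second ratio by 10: b:c = 60:100
Now b = 60 in both, so a:b:c = 66:60:100
Therefore a:c = 66:100
Simplify by GCD: a:c = 33:50

33:50


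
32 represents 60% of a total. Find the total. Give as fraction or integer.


Given: 32 is 60% of the whole
Set up: 32 = 60/100 * whole
whole = 32 * 100 / 60
whole = 3200 / 60
whole = 160/3

160/3


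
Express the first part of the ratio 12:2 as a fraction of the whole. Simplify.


Total parts = 12 + 2 = 14
First part fraction = 12/14
Simplify: 12/14 = 6/7

6/7


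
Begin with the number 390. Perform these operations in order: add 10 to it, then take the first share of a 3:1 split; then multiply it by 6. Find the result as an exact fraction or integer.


Start with 390.
Step 1: Add 10: 390+10=400; split 3:1 first = 400*3/4 = 300
Step 2: Multiply by 6: 300 * 6 = 1800
Final result = 1800

1800


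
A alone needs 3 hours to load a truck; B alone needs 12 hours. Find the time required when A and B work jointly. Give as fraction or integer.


Rate of A = 1/3 job per hour
Rate of B = 1/12 job per hour
Combined rate = 1/3 + 1/12
Find common denominator: (12 + 3)/(3*12) = 15/36
Combined rate = 5/12 job per hour
Time together = 1 / (5/12) = 12/5 hours

12/5


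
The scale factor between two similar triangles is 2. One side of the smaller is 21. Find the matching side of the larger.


Similar triangles have proportional sides
Scale factor = 2
Smaller side = 21
Corresponding larger side = 21 * 2
= 42

42


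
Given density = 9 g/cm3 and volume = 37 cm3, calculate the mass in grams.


Using mass = density * volume
Density = 9 g/cm3
Volume = 37 cm3
Mass = 9 * 37
= 333 g

333


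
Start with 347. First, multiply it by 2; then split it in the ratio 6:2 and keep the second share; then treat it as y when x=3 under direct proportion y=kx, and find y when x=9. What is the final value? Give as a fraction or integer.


Start with 347.
Step 1: Multiply by 2: 347 * 2 = 694
Step 2: Split 6:2, second share = 694 * 2/8 = 347/2
Step 3: Direct prop: k = (347/2)/3; new y = k*9 = 347/2*9/3 = 1041/2
Final result = 1041/2

1041/2


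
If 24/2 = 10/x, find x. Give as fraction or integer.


Setting up: 24/2 = 10/x
Cross multiply: 24 * x = 2 * 10
24x = 20
x = 20/24
x = 5/6

5/6


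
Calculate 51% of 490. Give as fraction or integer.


Compute 51% of 490
Convert percentage: 51% = 51/100
Multiply: 490 * 51/100
= 24990/100
= 2499/10

2499/10


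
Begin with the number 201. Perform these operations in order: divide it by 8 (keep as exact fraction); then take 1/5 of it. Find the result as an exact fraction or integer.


Start with 201.
Step 1: Divide by 8: 201 / 8 = 201/8
Step 2: Take 1/5: 201/8 * 1/5 = 201/40
Final result = 201/40

201/40


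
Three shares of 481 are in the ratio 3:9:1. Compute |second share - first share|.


Total parts = 3 + 9 + 1 = 13
Value per part = 481 / 13 = 37
Shares: 3*37=111, 9*37=333, 1*37=37
Second share = 333, first share = 111
Difference = |333 - 111| = 222

222


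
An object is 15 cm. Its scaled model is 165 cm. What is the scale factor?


Original length = 15 cm
Scaled length = 165 cm
Scale factor = 165 / 15
= 11

11


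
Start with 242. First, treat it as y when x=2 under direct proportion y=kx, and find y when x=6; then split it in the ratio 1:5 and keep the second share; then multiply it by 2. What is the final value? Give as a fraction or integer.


Start with 242.
Step 1: Direct prop: k = (242)/2; new y = k*6 = 242*6/2 = 726
Step 2: Split 1:5, second share = 726 * 5/6 = 605
Step 3: Multiply by 2: 605 * 2 = 1210
Final result = 1210

1210


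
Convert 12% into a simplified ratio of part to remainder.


Part = 12%, Remainder = 88%
Ratio = 12:88
GCD(12, 88) = 4
Simplify: 3:22 = 3:22

3:22


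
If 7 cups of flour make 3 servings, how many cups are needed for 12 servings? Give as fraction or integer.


Original: 7 cups for 3 servings
Target servings = 12
Scaling factor = 12/3
New amount = 7 * 12/3
= 84/3
= 28 cups

28


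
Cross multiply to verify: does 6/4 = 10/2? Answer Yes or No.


Cross multiply to check 6/4 = 10/2
Left cross product: 6 * 2 = 12
Right cross product: 4 * 10 = 40
12 != 40
Not equal, so proportions differ => No

No


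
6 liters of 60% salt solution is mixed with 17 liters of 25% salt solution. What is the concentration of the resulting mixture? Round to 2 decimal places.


Solute in mixture 1 = 60% of 6 L = 6*60/100 = 18/5 L
Solute in mixture 2 = 25% of 17 L = 17*25/100 = 17/4 L
Total solute = 18/5 + 17/4 = 157/20 L
Total volume = 6 + 17 = 23 L
Final concentration = 157/20/23 * 100 = 34.13%

34.13


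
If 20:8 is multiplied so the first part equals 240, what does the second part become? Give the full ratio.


Original ratio: 20:8
First term target: 240
Scale factor = 240 / 20 = 12
Multiply second term: 8 * 12 = 96
Equivalent ratio = 240:96

240:96


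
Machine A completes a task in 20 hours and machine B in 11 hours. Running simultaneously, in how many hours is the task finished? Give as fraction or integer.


Rate of A = 1/20 job per hour
Rate of B = 1/11 job per hour
Combined rate = 1/20 + 1/11
Find common denominator: (11 + 20)/(20*11) = 31/220
Combined rate = 31/220 job per hour
Time together = 1 / (31/220) = 220/31 hours

220/31


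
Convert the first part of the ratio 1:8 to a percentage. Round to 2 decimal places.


Total parts = 1 + 8 = 9
First part fraction = 1/9
Percentage = (1/9) * 100
= 0.111111 * 100
= 11.11%

11.11


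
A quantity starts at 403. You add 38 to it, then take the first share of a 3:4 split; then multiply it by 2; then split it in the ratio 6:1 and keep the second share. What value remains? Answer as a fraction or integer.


Start with 403.
Step 1: Add 38: 403+38=441; split 3:4 first = 441*3/7 = 189
Step 2: Multiply by 2: 189 * 2 = 378
Step 3: Split 6:1, second share = 378 * 1/7 = 54
Final result = 54

54


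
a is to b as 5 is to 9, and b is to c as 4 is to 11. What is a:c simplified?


Given a:b = 5:9 and b:c = 4:11
Make b consistent. Multiply first ratio by 4: a:b = 20:36
Multiply second ratio by 9: b:c = 36:99
Now b = 36 in both, so a:b:c = 20:36:99
Therefore a:c = 20:99
Simplify by GCD: a:c = 20:99

20:99


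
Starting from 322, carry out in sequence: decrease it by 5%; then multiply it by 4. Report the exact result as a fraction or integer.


Start with 322.
Step 1: Decrease by 5%: 322 * 95/100 = 3059/10
Step 2: Multiply by 4: 3059/10 * 4 = 6118/5
Final result = 6118/5

6118/5


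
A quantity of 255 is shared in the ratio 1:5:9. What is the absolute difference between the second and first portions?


Total parts = 1 + 5 + 9 = 15
Value per part = 255 / 15 = 17
Shares: 1*17=17, 5*17=85, 9*17=153
Second share = 85, first share = 17
Difference = |85 - 17| = 68

68


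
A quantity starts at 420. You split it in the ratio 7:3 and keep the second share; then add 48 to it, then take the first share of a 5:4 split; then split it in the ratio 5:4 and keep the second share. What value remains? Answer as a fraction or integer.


Start with 420.
Step 1: Split 7:3, second share = 420 * 3/10 = 126
Step 2: Add 48: 126+48=174; split 5:4 first = 174*5/9 = 290/3
Step 3: Split 5:4, second share = 290/3 * 4/9 = 1160/27
Final result = 1160/27

1160/27


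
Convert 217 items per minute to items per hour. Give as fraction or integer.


Converting from per minute to per hour
Rate = 217 items per minute
Multiply by 60: 217 * 60
= 13020 items per hour

13020


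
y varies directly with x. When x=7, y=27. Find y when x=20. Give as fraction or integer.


Direct proportion: y = kx
Find k: k = 27/7 = 27/7
Compute y at x=20: y = 27/7 * 20
y = 540/7

540/7


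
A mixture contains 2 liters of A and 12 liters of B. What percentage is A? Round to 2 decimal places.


Volume of A = 2 L
Volume of B = 12 L
Total volume = 2 + 12 = 14 L
Percentage of A = (2/14) * 100
= 14.29%

14.29


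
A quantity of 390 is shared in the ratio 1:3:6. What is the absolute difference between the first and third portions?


Total parts = 1 + 3 + 6 = 10
Value per part = 390 / 10 = 39
Shares: 1*39=39, 3*39=117, 6*39=234
First share = 39, third share = 234
Difference = |39 - 234| = 195

195


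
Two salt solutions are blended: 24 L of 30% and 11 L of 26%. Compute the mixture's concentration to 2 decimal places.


Solute in mixture 1 = 30% of 24 L = 24*30/100 = 36/5 L
Solute in mixture 2 = 26% of 11 L = 11*26/100 = 143/50 L
Total solute = 36/5 + 143/50 = 503/50 L
Total volume = 24 + 11 = 35 L
Final concentration = 503/50/35 * 100 = 28.74%

28.74


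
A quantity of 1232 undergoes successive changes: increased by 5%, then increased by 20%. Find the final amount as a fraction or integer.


Start: 1232
Step 1: increase by 5% => multiply by 105/100
  1232 * 105/100 = 6468/5
Step 2: increase by 20% => multiply by 120/100
  6468/5 * 120/100 = 38808/25
Final value = 38808/25

38808/25


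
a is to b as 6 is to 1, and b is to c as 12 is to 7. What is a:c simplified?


Given a:b = 6:1 and b:c = 12:7
Make b consistent. Multiply first ratio by 12: a:b = 72:12
Multiply second ratio by 1: b:c = 12:7
Now b = 12 in both, so a:b:c = 72:12:7
Therefore a:c = 72:7
Simplify by GCD: a:c = 72:7

72:7


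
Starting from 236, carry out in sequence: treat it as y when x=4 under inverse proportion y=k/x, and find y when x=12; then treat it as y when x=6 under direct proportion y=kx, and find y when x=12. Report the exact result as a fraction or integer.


Start with 236.
Step 1: Inverse prop: k = (236)*4; new y = k/12 = 236*4/12 = 236/3
Step 2: Direct prop: k = (236/3)/6; new y = k*12 = 236/3*12/6 = 472/3
Final result = 472/3

472/3


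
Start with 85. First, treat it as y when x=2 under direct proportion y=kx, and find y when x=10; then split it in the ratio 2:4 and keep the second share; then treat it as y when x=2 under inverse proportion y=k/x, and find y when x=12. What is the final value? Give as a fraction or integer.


Start with 85.
Step 1: Direct prop: k = (85)/2; new y = k*10 = 85*10/2 = 425
Step 2: Split 2:4, second share = 425 * 4/6 = 850/3
Step 3: Inverse prop: k = (850/3)*2; new y = k/12 = 850/3*2/12 = 425/9
Final result = 425/9

425/9


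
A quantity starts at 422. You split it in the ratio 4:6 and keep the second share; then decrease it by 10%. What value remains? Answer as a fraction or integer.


Start with 422.
Step 1: Split 4:6, second share = 422 * 6/10 = 1266/5
Step 2: Decrease by 10%: 1266/5 * 90/100 = 5697/25
Final result = 5697/25

5697/25


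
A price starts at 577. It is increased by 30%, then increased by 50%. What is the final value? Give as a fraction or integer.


Start: 577
Step 1: increase by 30% => multiply by 130/100
  577 * 130/100 = 7501/10
Step 2: increase by 50% => multiply by 150/100
  7501/10 * 150/100 = 22503/20
Final value = 22503/20

22503/20


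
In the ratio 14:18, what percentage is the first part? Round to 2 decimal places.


Total parts = 14 + 18 = 32
First part fraction = 14/32
Percentage = (14/32) * 100
= 0.4375 * 100
= 43.75%

43.75


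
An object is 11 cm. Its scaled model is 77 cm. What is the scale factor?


Original length = 11 cm
Scaled length = 77 cm
Scale factor = 77 / 11
= 7

7


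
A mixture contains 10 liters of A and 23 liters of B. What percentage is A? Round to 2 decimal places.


Volume of A = 10 L
Volume of B = 23 L
Total volume = 10 + 23 = 33 L
Percentage of A = (10/33) * 100
= 30.30%

30.30


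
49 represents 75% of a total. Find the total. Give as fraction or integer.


Given: 49 is 75% of the whole
Set up: 49 = 75/100 * whole
whole = 49 * 100 / 75
whole = 4900 / 75
whole = 196/3

196/3


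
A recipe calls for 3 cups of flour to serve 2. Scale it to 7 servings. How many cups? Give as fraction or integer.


Original: 3 cups for 2 servings
Target servings = 7
Scaling factor = 7/2
New amount = 3 * 7/2
= 21/2
= 21/2 cups

21/2


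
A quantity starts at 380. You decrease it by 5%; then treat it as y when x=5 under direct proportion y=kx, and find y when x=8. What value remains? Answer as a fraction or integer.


Start with 380.
Step 1: Decrease by 5%: 380 * 95/100 = 361
Step 2: Direct prop: k = (361)/5; new y = k*8 = 361*8/5 = 2888/5
Final result = 2888/5

2888/5


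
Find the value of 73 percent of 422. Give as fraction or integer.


Compute 73% of 422
Convert percentage: 73% = 73/100
Multiply: 422 * 73/100
= 30806/100
= 15403/50

15403/50


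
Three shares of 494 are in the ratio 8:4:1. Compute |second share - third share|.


Total parts = 8 + 4 + 1 = 13
Value per part = 494 / 13 = 38
Shares: 8*38=304, 4*38=152, 1*38=38
Second share = 152, third share = 38
Difference = |152 - 38| = 114

114


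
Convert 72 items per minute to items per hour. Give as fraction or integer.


Converting from per minute to per hour
Rate = 72 items per minute
Multiply by 60: 72 * 60
= 4320 items per hour

4320


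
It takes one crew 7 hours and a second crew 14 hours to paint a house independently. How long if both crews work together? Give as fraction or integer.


Rate of A = 1/7 job per hour
Rate of B = 1/14 job per hour
Combined rate = 1/7 + 1/14
Find common denominator: (14 + 7)/(7*14) = 21/98
Combined rate = 3/14 job per hour
Time together = 1 / (3/14) = 14/3 hours

14/3


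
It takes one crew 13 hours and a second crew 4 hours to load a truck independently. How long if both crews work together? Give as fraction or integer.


Rate of A = 1/13 job per hour
Rate of B = 1/4 job per hour
Combined rate = 1/13 + 1/4
Find common denominator: (4 + 13)/(13*4) = 17/52
Combined rate = 17/52 job per hour
Time together = 1 / (17/52) = 52/17 hours

52/17


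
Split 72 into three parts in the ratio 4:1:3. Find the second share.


Ratio = 4:1:3
Total parts = 4 + 1 + 3 = 8
Value per part = 72 / 8 = 9
First share = 4 * 9 = 36
Middle share = 1 * 9 = 9
Third share = 3 * 9 = 27

9


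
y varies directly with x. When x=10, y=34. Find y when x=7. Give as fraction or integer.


Direct proportion: y = kx
Find k: k = 34/10 = 17/5
Compute y at x=7: y = 17/5 * 7
y = 119/5

119/5


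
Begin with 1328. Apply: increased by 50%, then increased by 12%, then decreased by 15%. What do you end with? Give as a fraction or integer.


Start: 1328
Step 1: increase by 50% => multiply by 150/100
  1328 * 150/100 = 1992
Step 2: increase by 12% => multiply by 112/100
  1992 * 112/100 = 55776/25
Step 3: decrease by 15% => multiply by 85/100
  55776/25 * 85/100 = 237048/125
Final value = 237048/125

237048/125


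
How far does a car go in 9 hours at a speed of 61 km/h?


Using distance = speed * time
Speed = 61 km/h
Time = 9 hours
Distance = 61 * 9
= 549 km

549


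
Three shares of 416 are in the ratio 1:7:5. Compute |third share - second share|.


Total parts = 1 + 7 + 5 = 13
Value per part = 416 / 13 = 32
Shares: 1*32=32, 7*32=224, 5*32=160
Third share = 160, second share = 224
Difference = |160 - 224| = 64

64


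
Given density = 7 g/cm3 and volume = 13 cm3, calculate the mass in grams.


Using mass = density * volume
Density = 7 g/cm3
Volume = 13 cm3
Mass = 7 * 13
= 91 g

91


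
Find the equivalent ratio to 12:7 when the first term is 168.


Original ratio: 12:7
First term target: 168
Scale factor = 168 / 12 = 14
Multiply second term: 7 * 14 = 98
Equivalent ratio = 168:98

168:98


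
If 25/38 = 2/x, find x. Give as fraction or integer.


Setting up: 25/38 = 2/x
Cross multiply: 25 * x = 38 * 2
25x = 76
x = 76/25
x = 76/25

76/25


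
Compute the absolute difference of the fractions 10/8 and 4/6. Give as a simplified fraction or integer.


Simplify: 10/8 = 5/4 and 4/6 = 2/3
Find common denominator: LCD = 12
Convert: 15/12 and 8/12
Difference = |15 - 8|/12 = 7/12
Simplified = 7/12

7/12


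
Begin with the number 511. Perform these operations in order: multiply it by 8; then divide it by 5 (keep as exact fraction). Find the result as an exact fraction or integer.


Start with 511.
Step 1: Multiply by 8: 511 * 8 = 4088
Step 2: Divide by 5: 4088 / 5 = 4088/5
Final result = 4088/5

4088/5


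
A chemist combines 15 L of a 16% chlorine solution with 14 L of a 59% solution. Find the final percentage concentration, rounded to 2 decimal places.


Solute in mixture 1 = 16% of 15 L = 15*16/100 = 12/5 L
Solute in mixture 2 = 59% of 14 L = 14*59/100 = 413/50 L
Total solute = 12/5 + 413/50 = 533/50 L
Total volume = 15 + 14 = 29 L
Final concentration = 533/50/29 * 100 = 36.76%

36.76


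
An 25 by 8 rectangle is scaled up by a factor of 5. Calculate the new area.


Original dimensions: 25 x 8
Enlargement factor = 5
New width = 25 * 5 = 125
New height = 8 * 5 = 40
New area = 125 * 40 = 5000

5000


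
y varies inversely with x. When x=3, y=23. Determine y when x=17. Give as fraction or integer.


Inverse proportion: y = k/x
Find k: k = 3 * 23 = 69
Compute y at x=17: y = 69/17
y = 69/17

69/17


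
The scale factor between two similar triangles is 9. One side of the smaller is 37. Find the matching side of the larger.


Similar triangles have proportional sides
Scale factor = 9
Smaller side = 37
Corresponding larger side = 37 * 9
= 333

333


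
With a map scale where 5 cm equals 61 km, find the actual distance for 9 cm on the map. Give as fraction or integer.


Map scale: 5 cm = 61 km
Measured distance on map = 9 cm
Set up proportion: 9 * 61 / 5
= 549 / 5
= 549/5 km

549/5


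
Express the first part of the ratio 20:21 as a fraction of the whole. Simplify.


Total parts = 20 + 21 = 41
First part fraction = 20/41
Simplify: 20/41 = 20/41

20/41


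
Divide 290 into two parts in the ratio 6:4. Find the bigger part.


Total parts = 6 + 4 = 10
Value per part = 290 / 10 = 29
First share = 6 * 29 = 174
Second share = 4 * 29 = 116
Larger share = 174

174


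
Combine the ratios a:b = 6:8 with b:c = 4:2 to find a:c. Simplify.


Given a:b = 6:8 and b:c = 4:2
Make b consistent. Multiply first ratio by 4: a:b = 24:32
Multiply second ratio by 8: b:c = 32:16
Now b = 32 in both, so a:b:c = 24:32:16
Therefore a:c = 24:16
Simplify by GCD: a:c = 3:2

3:2


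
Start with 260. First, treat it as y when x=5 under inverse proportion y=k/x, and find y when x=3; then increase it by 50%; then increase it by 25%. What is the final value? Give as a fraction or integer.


Start with 260.
Step 1: Inverse prop: k = (260)*5; new y = k/3 = 260*5/3 = 1300/3
Step 2: Increase by 50%: 1300/3 * 150/100 = 650
Step 3: Increase by 25%: 650 * 125/100 = 1625/2
Final result = 1625/2

1625/2


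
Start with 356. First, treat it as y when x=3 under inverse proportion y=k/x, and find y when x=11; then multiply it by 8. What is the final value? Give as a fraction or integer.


Start with 356.
Step 1: Inverse prop: k = (356)*3; new y = k/11 = 356*3/11 = 1068/11
Step 2: Multiply by 8: 1068/11 * 8 = 8544/11
Final result = 8544/11

8544/11


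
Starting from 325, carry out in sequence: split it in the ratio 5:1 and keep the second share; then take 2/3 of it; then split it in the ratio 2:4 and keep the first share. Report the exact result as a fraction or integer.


Start with 325.
Step 1: Split 5:1, second share = 325 * 1/6 = 325/6
Step 2: Take 2/3: 325/6 * 2/3 = 325/9
Step 3: Split 2:4, first share = 325/9 * 2/6 = 325/27
Final result = 325/27

325/27


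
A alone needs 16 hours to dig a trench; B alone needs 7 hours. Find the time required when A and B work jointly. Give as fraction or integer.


Rate of A = 1/16 job per hour
Rate of B = 1/7 job per hour
Combined rate = 1/16 + 1/7
Find common denominator: (7 + 16)/(16*7) = 23/112
Combined rate = 23/112 job per hour
Time together = 1 / (23/112) = 112/23 hours

112/23


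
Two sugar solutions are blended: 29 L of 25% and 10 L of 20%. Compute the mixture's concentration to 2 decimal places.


Solute in mixture 1 = 25% of 29 L = 29*25/100 = 29/4 L
Solute in mixture 2 = 20% of 10 L = 10*20/100 = 2 L
Total solute = 29/4 + 2 = 37/4 L
Total volume = 29 + 10 = 39 L
Final concentration = 37/4/39 * 100 = 23.72%

23.72


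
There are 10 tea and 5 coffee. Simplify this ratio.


Find GCD(10, 5)
GCD = 5
Divide both by 5: 10/5 = 2, 5/5 = 1
Simplified ratio = 2:1

2:1


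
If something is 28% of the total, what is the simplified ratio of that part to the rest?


Part = 28%, Remainder = 72%
Ratio = 28:72
GCD(28, 72) = 4
Simplify: 7:18 = 7:18

7:18


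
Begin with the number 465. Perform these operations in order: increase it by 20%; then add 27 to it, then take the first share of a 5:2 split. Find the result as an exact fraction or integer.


Start with 465.
Step 1: Increase by 20%: 465 * 120/100 = 558
Step 2: Add 27: 558+27=585; split 5:2 first = 585*5/7 = 2925/7
Final result = 2925/7

2925/7


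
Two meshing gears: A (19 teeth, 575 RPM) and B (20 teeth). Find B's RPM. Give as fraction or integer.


Gear ratio: teeth_A * RPM_A = teeth_B * RPM_B
19 * 575 = 20 * RPM_B
10925 = 20 * RPM_B
RPM_B = 10925 / 20
RPM_B = 2185/4

2185/4


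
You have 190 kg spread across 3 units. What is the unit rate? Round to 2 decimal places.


Total kg = 190
Number of units = 3
Unit rate = 190 / 3
= 63.33 kg per unit

63.33


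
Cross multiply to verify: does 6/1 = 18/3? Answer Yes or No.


Cross multiply to check 6/1 = 18/3
Left cross product: 6 * 3 = 18
Right cross product: 1 * 18 = 18
18 = 18
Equal, so proportions match => Yes

Yes


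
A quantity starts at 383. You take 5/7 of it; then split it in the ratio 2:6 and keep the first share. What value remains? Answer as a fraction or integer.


Start with 383.
Step 1: Take 5/7: 383 * 5/7 = 1915/7
Step 2: Split 2:6, first share = 1915/7 * 2/8 = 1915/28
Final result = 1915/28

1915/28


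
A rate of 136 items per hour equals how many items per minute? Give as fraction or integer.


Converting from per hour to per minute
Rate = 136 items per hour
Divide by 60: 136/60
= 34/15 items per minute

34/15


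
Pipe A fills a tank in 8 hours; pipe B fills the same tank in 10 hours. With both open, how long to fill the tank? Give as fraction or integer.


Rate of A = 1/8 job per hour
Rate of B = 1/10 job per hour
Combined rate = 1/8 + 1/10
Find common denominator: (10 + 8)/(8*10) = 18/80
Combined rate = 9/40 job per hour
Time together = 1 / (9/40) = 40/9 hours

40/9


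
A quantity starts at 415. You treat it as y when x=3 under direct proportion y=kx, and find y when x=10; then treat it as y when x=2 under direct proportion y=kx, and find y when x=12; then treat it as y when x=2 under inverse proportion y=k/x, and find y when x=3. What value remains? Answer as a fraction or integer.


Start with 415.
Step 1: Direct prop: k = (415)/3; new y = k*10 = 415*10/3 = 4150/3
Step 2: Direct prop: k = (4150/3)/2; new y = k*12 = 4150/3*12/2 = 8300
Step 3: Inverse prop: k = (8300)*2; new y = k/3 = 8300*2/3 = 16600/3
Final result = 16600/3

16600/3


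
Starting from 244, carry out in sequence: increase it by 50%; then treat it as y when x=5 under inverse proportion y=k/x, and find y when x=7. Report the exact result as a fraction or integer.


Start with 244.
Step 1: Increase by 50%: 244 * 150/100 = 366
Step 2: Inverse prop: k = (366)*5; new y = k/7 = 366*5/7 = 1830/7
Final result = 1830/7

1830/7


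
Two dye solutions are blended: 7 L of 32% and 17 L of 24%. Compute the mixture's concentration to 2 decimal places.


Solute in mixture 1 = 32% of 7 L = 7*32/100 = 56/25 L
Solute in mixture 2 = 24% of 17 L = 17*24/100 = 102/25 L
Total solute = 56/25 + 102/25 = 158/25 L
Total volume = 7 + 17 = 24 L
Final concentration = 158/25/24 * 100 = 26.33%

26.33


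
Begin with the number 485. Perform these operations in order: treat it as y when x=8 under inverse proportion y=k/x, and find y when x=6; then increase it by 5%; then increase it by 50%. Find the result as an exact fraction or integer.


Start with 485.
Step 1: Inverse prop: k = (485)*8; new y = k/6 = 485*8/6 = 1940/3
Step 2: Increase by 5%: 1940/3 * 105/100 = 679
Step 3: Increase by 50%: 679 * 150/100 = 2037/2
Final result = 2037/2

2037/2


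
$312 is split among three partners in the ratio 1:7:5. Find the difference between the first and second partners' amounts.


Total parts = 1 + 7 + 5 = 13
Value per part = 312 / 13 = 24
Shares: 1*24=24, 7*24=168, 5*24=120
First share = 24, second share = 168
Difference = |24 - 168| = 144

144


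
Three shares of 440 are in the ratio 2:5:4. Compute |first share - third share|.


Total parts = 2 + 5 + 4 = 11
Value per part = 440 / 11 = 40
Shares: 2*40=80, 5*40=200, 4*40=160
First share = 80, third share = 160
Difference = |80 - 160| = 80

80


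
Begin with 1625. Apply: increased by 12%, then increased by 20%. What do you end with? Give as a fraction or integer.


Start: 1625
Step 1: increase by 12% => multiply by 112/100
  1625 * 112/100 = 1820
Step 2: increase by 20% => multiply by 120/100
  1820 * 120/100 = 2184
Final value = 2184

2184


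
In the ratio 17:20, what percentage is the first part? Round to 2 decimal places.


Total parts = 17 + 20 = 37
First part fraction = 17/37
Percentage = (17/37) * 100
= 0.459459 * 100
= 45.95%

45.95


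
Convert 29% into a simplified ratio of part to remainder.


Part = 29%, Remainder = 71%
Ratio = 29:71
GCD(29, 71) = 1
Simplify: 29:71 = 29:71

29:71


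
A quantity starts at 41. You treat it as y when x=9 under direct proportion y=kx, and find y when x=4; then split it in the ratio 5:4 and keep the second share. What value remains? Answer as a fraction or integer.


Start with 41.
Step 1: Direct prop: k = (41)/9; new y = k*4 = 41*4/9 = 164/9
Step 2: Split 5:4, second share = 164/9 * 4/9 = 656/81
Final result = 656/81

656/81


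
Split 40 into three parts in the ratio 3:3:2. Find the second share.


Ratio = 3:3:2
Total parts = 3 + 3 + 2 = 8
Value per part = 40 / 8 = 5
First share = 3 * 5 = 15
Middle share = 3 * 5 = 15
Third share = 2 * 5 = 10

15


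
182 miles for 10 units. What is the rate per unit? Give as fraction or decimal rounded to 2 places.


Total miles = 182
Number of units = 10
Unit rate = 182 / 10
= 18.20 miles per unit

18.20
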